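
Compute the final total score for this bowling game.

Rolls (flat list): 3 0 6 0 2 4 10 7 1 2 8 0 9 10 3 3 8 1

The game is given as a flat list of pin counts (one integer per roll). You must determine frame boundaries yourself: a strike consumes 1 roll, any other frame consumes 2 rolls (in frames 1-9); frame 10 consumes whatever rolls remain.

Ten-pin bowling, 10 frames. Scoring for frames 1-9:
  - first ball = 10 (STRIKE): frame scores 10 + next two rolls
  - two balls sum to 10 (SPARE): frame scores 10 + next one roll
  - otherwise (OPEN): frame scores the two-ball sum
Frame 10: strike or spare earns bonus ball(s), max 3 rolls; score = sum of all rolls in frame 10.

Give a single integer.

Answer: 91

Derivation:
Frame 1: OPEN (3+0=3). Cumulative: 3
Frame 2: OPEN (6+0=6). Cumulative: 9
Frame 3: OPEN (2+4=6). Cumulative: 15
Frame 4: STRIKE. 10 + next two rolls (7+1) = 18. Cumulative: 33
Frame 5: OPEN (7+1=8). Cumulative: 41
Frame 6: SPARE (2+8=10). 10 + next roll (0) = 10. Cumulative: 51
Frame 7: OPEN (0+9=9). Cumulative: 60
Frame 8: STRIKE. 10 + next two rolls (3+3) = 16. Cumulative: 76
Frame 9: OPEN (3+3=6). Cumulative: 82
Frame 10: OPEN. Sum of all frame-10 rolls (8+1) = 9. Cumulative: 91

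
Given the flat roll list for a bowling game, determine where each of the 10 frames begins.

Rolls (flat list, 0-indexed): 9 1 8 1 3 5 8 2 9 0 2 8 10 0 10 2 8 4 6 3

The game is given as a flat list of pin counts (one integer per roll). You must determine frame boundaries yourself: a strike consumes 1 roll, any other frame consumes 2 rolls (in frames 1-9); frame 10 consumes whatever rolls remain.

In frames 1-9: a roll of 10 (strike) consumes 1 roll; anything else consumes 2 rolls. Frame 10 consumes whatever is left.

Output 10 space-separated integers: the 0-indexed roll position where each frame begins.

Frame 1 starts at roll index 0: rolls=9,1 (sum=10), consumes 2 rolls
Frame 2 starts at roll index 2: rolls=8,1 (sum=9), consumes 2 rolls
Frame 3 starts at roll index 4: rolls=3,5 (sum=8), consumes 2 rolls
Frame 4 starts at roll index 6: rolls=8,2 (sum=10), consumes 2 rolls
Frame 5 starts at roll index 8: rolls=9,0 (sum=9), consumes 2 rolls
Frame 6 starts at roll index 10: rolls=2,8 (sum=10), consumes 2 rolls
Frame 7 starts at roll index 12: roll=10 (strike), consumes 1 roll
Frame 8 starts at roll index 13: rolls=0,10 (sum=10), consumes 2 rolls
Frame 9 starts at roll index 15: rolls=2,8 (sum=10), consumes 2 rolls
Frame 10 starts at roll index 17: 3 remaining rolls

Answer: 0 2 4 6 8 10 12 13 15 17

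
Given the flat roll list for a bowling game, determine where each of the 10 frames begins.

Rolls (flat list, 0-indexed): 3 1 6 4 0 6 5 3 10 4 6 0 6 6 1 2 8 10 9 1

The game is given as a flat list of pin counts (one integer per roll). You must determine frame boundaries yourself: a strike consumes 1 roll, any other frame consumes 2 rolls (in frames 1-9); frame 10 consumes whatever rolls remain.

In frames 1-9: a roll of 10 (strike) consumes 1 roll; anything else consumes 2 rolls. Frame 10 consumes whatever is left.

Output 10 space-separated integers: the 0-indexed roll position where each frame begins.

Frame 1 starts at roll index 0: rolls=3,1 (sum=4), consumes 2 rolls
Frame 2 starts at roll index 2: rolls=6,4 (sum=10), consumes 2 rolls
Frame 3 starts at roll index 4: rolls=0,6 (sum=6), consumes 2 rolls
Frame 4 starts at roll index 6: rolls=5,3 (sum=8), consumes 2 rolls
Frame 5 starts at roll index 8: roll=10 (strike), consumes 1 roll
Frame 6 starts at roll index 9: rolls=4,6 (sum=10), consumes 2 rolls
Frame 7 starts at roll index 11: rolls=0,6 (sum=6), consumes 2 rolls
Frame 8 starts at roll index 13: rolls=6,1 (sum=7), consumes 2 rolls
Frame 9 starts at roll index 15: rolls=2,8 (sum=10), consumes 2 rolls
Frame 10 starts at roll index 17: 3 remaining rolls

Answer: 0 2 4 6 8 9 11 13 15 17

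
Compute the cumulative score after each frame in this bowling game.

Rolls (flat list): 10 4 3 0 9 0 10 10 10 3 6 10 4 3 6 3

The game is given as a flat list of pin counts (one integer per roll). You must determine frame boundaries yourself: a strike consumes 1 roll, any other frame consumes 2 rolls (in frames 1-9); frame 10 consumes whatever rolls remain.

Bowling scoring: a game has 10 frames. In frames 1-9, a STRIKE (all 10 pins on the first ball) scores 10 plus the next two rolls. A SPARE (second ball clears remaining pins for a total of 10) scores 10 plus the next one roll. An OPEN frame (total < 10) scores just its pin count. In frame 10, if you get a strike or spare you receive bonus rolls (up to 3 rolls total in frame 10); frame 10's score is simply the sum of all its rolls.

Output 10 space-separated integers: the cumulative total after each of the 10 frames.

Frame 1: STRIKE. 10 + next two rolls (4+3) = 17. Cumulative: 17
Frame 2: OPEN (4+3=7). Cumulative: 24
Frame 3: OPEN (0+9=9). Cumulative: 33
Frame 4: SPARE (0+10=10). 10 + next roll (10) = 20. Cumulative: 53
Frame 5: STRIKE. 10 + next two rolls (10+3) = 23. Cumulative: 76
Frame 6: STRIKE. 10 + next two rolls (3+6) = 19. Cumulative: 95
Frame 7: OPEN (3+6=9). Cumulative: 104
Frame 8: STRIKE. 10 + next two rolls (4+3) = 17. Cumulative: 121
Frame 9: OPEN (4+3=7). Cumulative: 128
Frame 10: OPEN. Sum of all frame-10 rolls (6+3) = 9. Cumulative: 137

Answer: 17 24 33 53 76 95 104 121 128 137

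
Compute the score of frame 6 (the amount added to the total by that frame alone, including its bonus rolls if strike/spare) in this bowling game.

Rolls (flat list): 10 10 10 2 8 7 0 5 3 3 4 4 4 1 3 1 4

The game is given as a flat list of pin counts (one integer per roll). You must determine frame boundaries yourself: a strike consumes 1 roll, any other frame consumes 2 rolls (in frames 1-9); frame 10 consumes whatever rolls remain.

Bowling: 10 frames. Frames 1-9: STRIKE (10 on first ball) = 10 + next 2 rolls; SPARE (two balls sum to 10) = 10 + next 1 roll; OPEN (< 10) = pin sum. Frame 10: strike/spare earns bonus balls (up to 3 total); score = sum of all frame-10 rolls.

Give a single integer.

Frame 1: STRIKE. 10 + next two rolls (10+10) = 30. Cumulative: 30
Frame 2: STRIKE. 10 + next two rolls (10+2) = 22. Cumulative: 52
Frame 3: STRIKE. 10 + next two rolls (2+8) = 20. Cumulative: 72
Frame 4: SPARE (2+8=10). 10 + next roll (7) = 17. Cumulative: 89
Frame 5: OPEN (7+0=7). Cumulative: 96
Frame 6: OPEN (5+3=8). Cumulative: 104
Frame 7: OPEN (3+4=7). Cumulative: 111
Frame 8: OPEN (4+4=8). Cumulative: 119

Answer: 8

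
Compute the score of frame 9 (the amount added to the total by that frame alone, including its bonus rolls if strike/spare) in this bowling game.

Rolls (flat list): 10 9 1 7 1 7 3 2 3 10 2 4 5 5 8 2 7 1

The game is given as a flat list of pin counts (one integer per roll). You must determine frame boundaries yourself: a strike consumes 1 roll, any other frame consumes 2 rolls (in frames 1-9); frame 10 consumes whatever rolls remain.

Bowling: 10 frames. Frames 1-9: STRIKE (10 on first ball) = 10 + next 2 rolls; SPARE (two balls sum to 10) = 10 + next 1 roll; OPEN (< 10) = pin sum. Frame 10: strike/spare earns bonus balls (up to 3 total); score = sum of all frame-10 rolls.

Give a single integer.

Frame 1: STRIKE. 10 + next two rolls (9+1) = 20. Cumulative: 20
Frame 2: SPARE (9+1=10). 10 + next roll (7) = 17. Cumulative: 37
Frame 3: OPEN (7+1=8). Cumulative: 45
Frame 4: SPARE (7+3=10). 10 + next roll (2) = 12. Cumulative: 57
Frame 5: OPEN (2+3=5). Cumulative: 62
Frame 6: STRIKE. 10 + next two rolls (2+4) = 16. Cumulative: 78
Frame 7: OPEN (2+4=6). Cumulative: 84
Frame 8: SPARE (5+5=10). 10 + next roll (8) = 18. Cumulative: 102
Frame 9: SPARE (8+2=10). 10 + next roll (7) = 17. Cumulative: 119
Frame 10: OPEN. Sum of all frame-10 rolls (7+1) = 8. Cumulative: 127

Answer: 17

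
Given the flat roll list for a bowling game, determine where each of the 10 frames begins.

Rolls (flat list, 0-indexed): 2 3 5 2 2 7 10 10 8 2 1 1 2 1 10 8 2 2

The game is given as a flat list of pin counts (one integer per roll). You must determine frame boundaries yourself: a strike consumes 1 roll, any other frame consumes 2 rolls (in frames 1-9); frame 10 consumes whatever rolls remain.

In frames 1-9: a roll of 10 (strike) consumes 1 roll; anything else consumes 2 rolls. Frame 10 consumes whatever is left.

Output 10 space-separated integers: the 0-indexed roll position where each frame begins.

Answer: 0 2 4 6 7 8 10 12 14 15

Derivation:
Frame 1 starts at roll index 0: rolls=2,3 (sum=5), consumes 2 rolls
Frame 2 starts at roll index 2: rolls=5,2 (sum=7), consumes 2 rolls
Frame 3 starts at roll index 4: rolls=2,7 (sum=9), consumes 2 rolls
Frame 4 starts at roll index 6: roll=10 (strike), consumes 1 roll
Frame 5 starts at roll index 7: roll=10 (strike), consumes 1 roll
Frame 6 starts at roll index 8: rolls=8,2 (sum=10), consumes 2 rolls
Frame 7 starts at roll index 10: rolls=1,1 (sum=2), consumes 2 rolls
Frame 8 starts at roll index 12: rolls=2,1 (sum=3), consumes 2 rolls
Frame 9 starts at roll index 14: roll=10 (strike), consumes 1 roll
Frame 10 starts at roll index 15: 3 remaining rolls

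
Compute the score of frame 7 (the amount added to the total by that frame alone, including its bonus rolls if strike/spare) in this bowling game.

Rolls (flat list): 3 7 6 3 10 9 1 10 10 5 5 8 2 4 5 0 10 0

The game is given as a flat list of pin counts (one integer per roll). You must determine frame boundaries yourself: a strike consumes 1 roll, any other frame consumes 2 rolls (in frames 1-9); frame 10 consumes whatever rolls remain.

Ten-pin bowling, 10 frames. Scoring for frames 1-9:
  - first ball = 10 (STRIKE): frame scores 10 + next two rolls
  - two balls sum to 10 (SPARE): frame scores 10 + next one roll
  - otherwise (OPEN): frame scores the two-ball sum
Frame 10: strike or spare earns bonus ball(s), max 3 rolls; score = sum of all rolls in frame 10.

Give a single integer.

Frame 1: SPARE (3+7=10). 10 + next roll (6) = 16. Cumulative: 16
Frame 2: OPEN (6+3=9). Cumulative: 25
Frame 3: STRIKE. 10 + next two rolls (9+1) = 20. Cumulative: 45
Frame 4: SPARE (9+1=10). 10 + next roll (10) = 20. Cumulative: 65
Frame 5: STRIKE. 10 + next two rolls (10+5) = 25. Cumulative: 90
Frame 6: STRIKE. 10 + next two rolls (5+5) = 20. Cumulative: 110
Frame 7: SPARE (5+5=10). 10 + next roll (8) = 18. Cumulative: 128
Frame 8: SPARE (8+2=10). 10 + next roll (4) = 14. Cumulative: 142
Frame 9: OPEN (4+5=9). Cumulative: 151

Answer: 18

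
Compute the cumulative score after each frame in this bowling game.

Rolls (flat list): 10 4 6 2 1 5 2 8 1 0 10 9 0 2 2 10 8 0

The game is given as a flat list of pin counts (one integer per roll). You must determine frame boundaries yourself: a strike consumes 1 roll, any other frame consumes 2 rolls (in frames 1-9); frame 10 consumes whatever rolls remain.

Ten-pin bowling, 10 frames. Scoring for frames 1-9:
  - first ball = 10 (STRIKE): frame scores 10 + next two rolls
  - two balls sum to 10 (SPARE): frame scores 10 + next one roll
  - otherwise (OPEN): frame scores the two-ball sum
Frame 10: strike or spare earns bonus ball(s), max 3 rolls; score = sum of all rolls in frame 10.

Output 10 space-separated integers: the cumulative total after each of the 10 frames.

Frame 1: STRIKE. 10 + next two rolls (4+6) = 20. Cumulative: 20
Frame 2: SPARE (4+6=10). 10 + next roll (2) = 12. Cumulative: 32
Frame 3: OPEN (2+1=3). Cumulative: 35
Frame 4: OPEN (5+2=7). Cumulative: 42
Frame 5: OPEN (8+1=9). Cumulative: 51
Frame 6: SPARE (0+10=10). 10 + next roll (9) = 19. Cumulative: 70
Frame 7: OPEN (9+0=9). Cumulative: 79
Frame 8: OPEN (2+2=4). Cumulative: 83
Frame 9: STRIKE. 10 + next two rolls (8+0) = 18. Cumulative: 101
Frame 10: OPEN. Sum of all frame-10 rolls (8+0) = 8. Cumulative: 109

Answer: 20 32 35 42 51 70 79 83 101 109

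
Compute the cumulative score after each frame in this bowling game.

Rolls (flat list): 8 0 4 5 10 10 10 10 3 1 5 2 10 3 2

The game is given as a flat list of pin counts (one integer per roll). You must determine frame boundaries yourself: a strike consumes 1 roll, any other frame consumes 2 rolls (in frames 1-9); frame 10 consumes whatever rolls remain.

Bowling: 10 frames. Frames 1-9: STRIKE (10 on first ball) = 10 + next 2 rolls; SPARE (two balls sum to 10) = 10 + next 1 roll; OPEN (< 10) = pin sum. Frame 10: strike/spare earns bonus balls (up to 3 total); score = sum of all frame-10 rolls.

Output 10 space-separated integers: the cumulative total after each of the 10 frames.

Frame 1: OPEN (8+0=8). Cumulative: 8
Frame 2: OPEN (4+5=9). Cumulative: 17
Frame 3: STRIKE. 10 + next two rolls (10+10) = 30. Cumulative: 47
Frame 4: STRIKE. 10 + next two rolls (10+10) = 30. Cumulative: 77
Frame 5: STRIKE. 10 + next two rolls (10+3) = 23. Cumulative: 100
Frame 6: STRIKE. 10 + next two rolls (3+1) = 14. Cumulative: 114
Frame 7: OPEN (3+1=4). Cumulative: 118
Frame 8: OPEN (5+2=7). Cumulative: 125
Frame 9: STRIKE. 10 + next two rolls (3+2) = 15. Cumulative: 140
Frame 10: OPEN. Sum of all frame-10 rolls (3+2) = 5. Cumulative: 145

Answer: 8 17 47 77 100 114 118 125 140 145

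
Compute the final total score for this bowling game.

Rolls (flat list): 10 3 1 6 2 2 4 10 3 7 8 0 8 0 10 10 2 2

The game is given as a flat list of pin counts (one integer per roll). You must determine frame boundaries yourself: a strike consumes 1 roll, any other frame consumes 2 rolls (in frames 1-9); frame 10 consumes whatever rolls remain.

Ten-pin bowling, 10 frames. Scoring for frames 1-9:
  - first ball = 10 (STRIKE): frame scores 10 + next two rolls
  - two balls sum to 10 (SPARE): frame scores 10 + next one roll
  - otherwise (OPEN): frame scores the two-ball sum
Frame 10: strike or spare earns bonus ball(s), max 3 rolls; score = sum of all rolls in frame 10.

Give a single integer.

Answer: 122

Derivation:
Frame 1: STRIKE. 10 + next two rolls (3+1) = 14. Cumulative: 14
Frame 2: OPEN (3+1=4). Cumulative: 18
Frame 3: OPEN (6+2=8). Cumulative: 26
Frame 4: OPEN (2+4=6). Cumulative: 32
Frame 5: STRIKE. 10 + next two rolls (3+7) = 20. Cumulative: 52
Frame 6: SPARE (3+7=10). 10 + next roll (8) = 18. Cumulative: 70
Frame 7: OPEN (8+0=8). Cumulative: 78
Frame 8: OPEN (8+0=8). Cumulative: 86
Frame 9: STRIKE. 10 + next two rolls (10+2) = 22. Cumulative: 108
Frame 10: STRIKE. Sum of all frame-10 rolls (10+2+2) = 14. Cumulative: 122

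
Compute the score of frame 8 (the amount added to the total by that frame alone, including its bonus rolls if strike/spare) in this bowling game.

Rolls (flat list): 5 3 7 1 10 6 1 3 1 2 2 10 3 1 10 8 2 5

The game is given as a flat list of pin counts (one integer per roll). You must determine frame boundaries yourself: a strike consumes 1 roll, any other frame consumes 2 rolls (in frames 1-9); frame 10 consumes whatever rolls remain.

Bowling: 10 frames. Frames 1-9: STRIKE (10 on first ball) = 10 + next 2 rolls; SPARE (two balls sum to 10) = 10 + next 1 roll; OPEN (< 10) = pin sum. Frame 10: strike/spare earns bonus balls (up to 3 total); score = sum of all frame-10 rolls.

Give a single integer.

Answer: 4

Derivation:
Frame 1: OPEN (5+3=8). Cumulative: 8
Frame 2: OPEN (7+1=8). Cumulative: 16
Frame 3: STRIKE. 10 + next two rolls (6+1) = 17. Cumulative: 33
Frame 4: OPEN (6+1=7). Cumulative: 40
Frame 5: OPEN (3+1=4). Cumulative: 44
Frame 6: OPEN (2+2=4). Cumulative: 48
Frame 7: STRIKE. 10 + next two rolls (3+1) = 14. Cumulative: 62
Frame 8: OPEN (3+1=4). Cumulative: 66
Frame 9: STRIKE. 10 + next two rolls (8+2) = 20. Cumulative: 86
Frame 10: SPARE. Sum of all frame-10 rolls (8+2+5) = 15. Cumulative: 101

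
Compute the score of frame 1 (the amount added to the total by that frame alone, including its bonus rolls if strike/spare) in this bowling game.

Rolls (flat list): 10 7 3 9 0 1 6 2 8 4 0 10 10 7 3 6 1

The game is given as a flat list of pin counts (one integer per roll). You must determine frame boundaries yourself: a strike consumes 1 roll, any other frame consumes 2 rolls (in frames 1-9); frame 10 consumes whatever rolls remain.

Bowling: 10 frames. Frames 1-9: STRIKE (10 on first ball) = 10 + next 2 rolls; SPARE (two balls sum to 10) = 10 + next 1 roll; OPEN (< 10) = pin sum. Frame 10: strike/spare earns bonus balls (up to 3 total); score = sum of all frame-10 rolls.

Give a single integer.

Answer: 20

Derivation:
Frame 1: STRIKE. 10 + next two rolls (7+3) = 20. Cumulative: 20
Frame 2: SPARE (7+3=10). 10 + next roll (9) = 19. Cumulative: 39
Frame 3: OPEN (9+0=9). Cumulative: 48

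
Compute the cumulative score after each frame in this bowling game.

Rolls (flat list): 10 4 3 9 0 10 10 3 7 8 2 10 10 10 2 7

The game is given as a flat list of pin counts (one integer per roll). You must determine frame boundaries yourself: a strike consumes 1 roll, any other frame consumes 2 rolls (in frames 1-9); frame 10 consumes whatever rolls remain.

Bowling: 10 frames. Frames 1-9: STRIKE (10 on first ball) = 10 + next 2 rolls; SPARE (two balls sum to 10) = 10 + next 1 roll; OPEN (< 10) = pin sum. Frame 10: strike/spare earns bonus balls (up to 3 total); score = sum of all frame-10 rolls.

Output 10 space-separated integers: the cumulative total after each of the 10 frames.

Answer: 17 24 33 56 76 94 114 144 166 185

Derivation:
Frame 1: STRIKE. 10 + next two rolls (4+3) = 17. Cumulative: 17
Frame 2: OPEN (4+3=7). Cumulative: 24
Frame 3: OPEN (9+0=9). Cumulative: 33
Frame 4: STRIKE. 10 + next two rolls (10+3) = 23. Cumulative: 56
Frame 5: STRIKE. 10 + next two rolls (3+7) = 20. Cumulative: 76
Frame 6: SPARE (3+7=10). 10 + next roll (8) = 18. Cumulative: 94
Frame 7: SPARE (8+2=10). 10 + next roll (10) = 20. Cumulative: 114
Frame 8: STRIKE. 10 + next two rolls (10+10) = 30. Cumulative: 144
Frame 9: STRIKE. 10 + next two rolls (10+2) = 22. Cumulative: 166
Frame 10: STRIKE. Sum of all frame-10 rolls (10+2+7) = 19. Cumulative: 185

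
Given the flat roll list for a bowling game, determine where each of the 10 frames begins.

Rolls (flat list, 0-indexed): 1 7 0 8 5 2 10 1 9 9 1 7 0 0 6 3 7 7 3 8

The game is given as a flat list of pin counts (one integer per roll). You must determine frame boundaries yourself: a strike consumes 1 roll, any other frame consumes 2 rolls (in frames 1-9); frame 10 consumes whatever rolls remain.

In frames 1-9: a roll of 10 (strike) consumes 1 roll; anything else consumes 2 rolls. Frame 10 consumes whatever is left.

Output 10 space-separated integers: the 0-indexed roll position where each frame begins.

Answer: 0 2 4 6 7 9 11 13 15 17

Derivation:
Frame 1 starts at roll index 0: rolls=1,7 (sum=8), consumes 2 rolls
Frame 2 starts at roll index 2: rolls=0,8 (sum=8), consumes 2 rolls
Frame 3 starts at roll index 4: rolls=5,2 (sum=7), consumes 2 rolls
Frame 4 starts at roll index 6: roll=10 (strike), consumes 1 roll
Frame 5 starts at roll index 7: rolls=1,9 (sum=10), consumes 2 rolls
Frame 6 starts at roll index 9: rolls=9,1 (sum=10), consumes 2 rolls
Frame 7 starts at roll index 11: rolls=7,0 (sum=7), consumes 2 rolls
Frame 8 starts at roll index 13: rolls=0,6 (sum=6), consumes 2 rolls
Frame 9 starts at roll index 15: rolls=3,7 (sum=10), consumes 2 rolls
Frame 10 starts at roll index 17: 3 remaining rolls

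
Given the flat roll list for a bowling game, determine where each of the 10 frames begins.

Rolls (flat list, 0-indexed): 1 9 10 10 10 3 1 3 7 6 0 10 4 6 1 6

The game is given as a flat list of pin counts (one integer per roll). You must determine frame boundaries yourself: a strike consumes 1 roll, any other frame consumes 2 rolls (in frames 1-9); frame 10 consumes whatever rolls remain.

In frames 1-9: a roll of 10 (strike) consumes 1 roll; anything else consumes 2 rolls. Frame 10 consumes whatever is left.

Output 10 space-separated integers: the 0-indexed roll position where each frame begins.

Frame 1 starts at roll index 0: rolls=1,9 (sum=10), consumes 2 rolls
Frame 2 starts at roll index 2: roll=10 (strike), consumes 1 roll
Frame 3 starts at roll index 3: roll=10 (strike), consumes 1 roll
Frame 4 starts at roll index 4: roll=10 (strike), consumes 1 roll
Frame 5 starts at roll index 5: rolls=3,1 (sum=4), consumes 2 rolls
Frame 6 starts at roll index 7: rolls=3,7 (sum=10), consumes 2 rolls
Frame 7 starts at roll index 9: rolls=6,0 (sum=6), consumes 2 rolls
Frame 8 starts at roll index 11: roll=10 (strike), consumes 1 roll
Frame 9 starts at roll index 12: rolls=4,6 (sum=10), consumes 2 rolls
Frame 10 starts at roll index 14: 2 remaining rolls

Answer: 0 2 3 4 5 7 9 11 12 14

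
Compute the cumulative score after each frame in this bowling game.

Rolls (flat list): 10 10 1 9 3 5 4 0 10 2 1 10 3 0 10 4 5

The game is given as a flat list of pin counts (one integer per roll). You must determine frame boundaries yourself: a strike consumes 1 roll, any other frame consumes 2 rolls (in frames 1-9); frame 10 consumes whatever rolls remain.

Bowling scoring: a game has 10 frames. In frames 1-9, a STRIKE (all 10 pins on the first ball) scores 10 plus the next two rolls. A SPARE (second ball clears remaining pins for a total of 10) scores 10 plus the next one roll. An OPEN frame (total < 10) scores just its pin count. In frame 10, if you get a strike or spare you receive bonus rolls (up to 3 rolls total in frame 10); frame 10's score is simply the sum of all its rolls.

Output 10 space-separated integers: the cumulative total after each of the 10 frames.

Answer: 21 41 54 62 66 79 82 95 98 117

Derivation:
Frame 1: STRIKE. 10 + next two rolls (10+1) = 21. Cumulative: 21
Frame 2: STRIKE. 10 + next two rolls (1+9) = 20. Cumulative: 41
Frame 3: SPARE (1+9=10). 10 + next roll (3) = 13. Cumulative: 54
Frame 4: OPEN (3+5=8). Cumulative: 62
Frame 5: OPEN (4+0=4). Cumulative: 66
Frame 6: STRIKE. 10 + next two rolls (2+1) = 13. Cumulative: 79
Frame 7: OPEN (2+1=3). Cumulative: 82
Frame 8: STRIKE. 10 + next two rolls (3+0) = 13. Cumulative: 95
Frame 9: OPEN (3+0=3). Cumulative: 98
Frame 10: STRIKE. Sum of all frame-10 rolls (10+4+5) = 19. Cumulative: 117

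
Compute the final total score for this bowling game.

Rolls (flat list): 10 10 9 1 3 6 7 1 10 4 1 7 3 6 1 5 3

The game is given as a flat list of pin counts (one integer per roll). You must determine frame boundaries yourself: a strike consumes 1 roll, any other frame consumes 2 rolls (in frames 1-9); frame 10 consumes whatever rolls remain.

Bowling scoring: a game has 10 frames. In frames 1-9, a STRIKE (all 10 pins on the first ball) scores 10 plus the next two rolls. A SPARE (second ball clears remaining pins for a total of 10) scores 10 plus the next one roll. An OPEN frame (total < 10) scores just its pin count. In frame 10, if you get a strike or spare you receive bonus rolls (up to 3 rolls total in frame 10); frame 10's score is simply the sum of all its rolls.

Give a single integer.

Answer: 130

Derivation:
Frame 1: STRIKE. 10 + next two rolls (10+9) = 29. Cumulative: 29
Frame 2: STRIKE. 10 + next two rolls (9+1) = 20. Cumulative: 49
Frame 3: SPARE (9+1=10). 10 + next roll (3) = 13. Cumulative: 62
Frame 4: OPEN (3+6=9). Cumulative: 71
Frame 5: OPEN (7+1=8). Cumulative: 79
Frame 6: STRIKE. 10 + next two rolls (4+1) = 15. Cumulative: 94
Frame 7: OPEN (4+1=5). Cumulative: 99
Frame 8: SPARE (7+3=10). 10 + next roll (6) = 16. Cumulative: 115
Frame 9: OPEN (6+1=7). Cumulative: 122
Frame 10: OPEN. Sum of all frame-10 rolls (5+3) = 8. Cumulative: 130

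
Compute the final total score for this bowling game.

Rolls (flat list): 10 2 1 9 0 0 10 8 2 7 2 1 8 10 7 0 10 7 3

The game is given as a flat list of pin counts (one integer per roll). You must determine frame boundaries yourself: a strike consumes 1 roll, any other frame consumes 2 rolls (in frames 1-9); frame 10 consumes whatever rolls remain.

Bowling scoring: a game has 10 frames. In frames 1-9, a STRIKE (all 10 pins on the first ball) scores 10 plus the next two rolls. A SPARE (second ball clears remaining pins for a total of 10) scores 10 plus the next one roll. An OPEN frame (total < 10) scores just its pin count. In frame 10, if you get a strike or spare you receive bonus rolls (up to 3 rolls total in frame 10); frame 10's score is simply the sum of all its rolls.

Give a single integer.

Answer: 122

Derivation:
Frame 1: STRIKE. 10 + next two rolls (2+1) = 13. Cumulative: 13
Frame 2: OPEN (2+1=3). Cumulative: 16
Frame 3: OPEN (9+0=9). Cumulative: 25
Frame 4: SPARE (0+10=10). 10 + next roll (8) = 18. Cumulative: 43
Frame 5: SPARE (8+2=10). 10 + next roll (7) = 17. Cumulative: 60
Frame 6: OPEN (7+2=9). Cumulative: 69
Frame 7: OPEN (1+8=9). Cumulative: 78
Frame 8: STRIKE. 10 + next two rolls (7+0) = 17. Cumulative: 95
Frame 9: OPEN (7+0=7). Cumulative: 102
Frame 10: STRIKE. Sum of all frame-10 rolls (10+7+3) = 20. Cumulative: 122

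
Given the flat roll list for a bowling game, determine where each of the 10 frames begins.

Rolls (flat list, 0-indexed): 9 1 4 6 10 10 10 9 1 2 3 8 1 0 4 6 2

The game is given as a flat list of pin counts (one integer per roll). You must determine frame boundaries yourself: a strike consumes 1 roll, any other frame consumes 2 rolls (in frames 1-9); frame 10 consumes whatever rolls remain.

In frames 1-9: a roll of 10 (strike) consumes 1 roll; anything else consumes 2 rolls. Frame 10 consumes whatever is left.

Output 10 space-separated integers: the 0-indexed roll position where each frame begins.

Frame 1 starts at roll index 0: rolls=9,1 (sum=10), consumes 2 rolls
Frame 2 starts at roll index 2: rolls=4,6 (sum=10), consumes 2 rolls
Frame 3 starts at roll index 4: roll=10 (strike), consumes 1 roll
Frame 4 starts at roll index 5: roll=10 (strike), consumes 1 roll
Frame 5 starts at roll index 6: roll=10 (strike), consumes 1 roll
Frame 6 starts at roll index 7: rolls=9,1 (sum=10), consumes 2 rolls
Frame 7 starts at roll index 9: rolls=2,3 (sum=5), consumes 2 rolls
Frame 8 starts at roll index 11: rolls=8,1 (sum=9), consumes 2 rolls
Frame 9 starts at roll index 13: rolls=0,4 (sum=4), consumes 2 rolls
Frame 10 starts at roll index 15: 2 remaining rolls

Answer: 0 2 4 5 6 7 9 11 13 15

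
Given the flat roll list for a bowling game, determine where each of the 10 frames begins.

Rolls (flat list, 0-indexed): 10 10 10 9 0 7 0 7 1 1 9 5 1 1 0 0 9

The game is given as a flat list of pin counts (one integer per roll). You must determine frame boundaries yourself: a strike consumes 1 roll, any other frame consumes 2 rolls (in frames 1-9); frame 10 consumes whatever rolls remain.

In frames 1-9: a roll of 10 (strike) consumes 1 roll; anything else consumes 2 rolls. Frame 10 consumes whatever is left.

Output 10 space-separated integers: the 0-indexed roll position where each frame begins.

Frame 1 starts at roll index 0: roll=10 (strike), consumes 1 roll
Frame 2 starts at roll index 1: roll=10 (strike), consumes 1 roll
Frame 3 starts at roll index 2: roll=10 (strike), consumes 1 roll
Frame 4 starts at roll index 3: rolls=9,0 (sum=9), consumes 2 rolls
Frame 5 starts at roll index 5: rolls=7,0 (sum=7), consumes 2 rolls
Frame 6 starts at roll index 7: rolls=7,1 (sum=8), consumes 2 rolls
Frame 7 starts at roll index 9: rolls=1,9 (sum=10), consumes 2 rolls
Frame 8 starts at roll index 11: rolls=5,1 (sum=6), consumes 2 rolls
Frame 9 starts at roll index 13: rolls=1,0 (sum=1), consumes 2 rolls
Frame 10 starts at roll index 15: 2 remaining rolls

Answer: 0 1 2 3 5 7 9 11 13 15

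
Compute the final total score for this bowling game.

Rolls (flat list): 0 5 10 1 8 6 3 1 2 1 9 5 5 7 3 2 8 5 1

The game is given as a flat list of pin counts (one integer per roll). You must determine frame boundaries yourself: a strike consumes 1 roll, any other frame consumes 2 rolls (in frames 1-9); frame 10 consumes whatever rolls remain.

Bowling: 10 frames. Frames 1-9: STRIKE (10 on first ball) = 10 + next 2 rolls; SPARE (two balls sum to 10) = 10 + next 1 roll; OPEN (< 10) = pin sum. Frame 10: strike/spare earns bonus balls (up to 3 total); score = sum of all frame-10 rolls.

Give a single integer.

Frame 1: OPEN (0+5=5). Cumulative: 5
Frame 2: STRIKE. 10 + next two rolls (1+8) = 19. Cumulative: 24
Frame 3: OPEN (1+8=9). Cumulative: 33
Frame 4: OPEN (6+3=9). Cumulative: 42
Frame 5: OPEN (1+2=3). Cumulative: 45
Frame 6: SPARE (1+9=10). 10 + next roll (5) = 15. Cumulative: 60
Frame 7: SPARE (5+5=10). 10 + next roll (7) = 17. Cumulative: 77
Frame 8: SPARE (7+3=10). 10 + next roll (2) = 12. Cumulative: 89
Frame 9: SPARE (2+8=10). 10 + next roll (5) = 15. Cumulative: 104
Frame 10: OPEN. Sum of all frame-10 rolls (5+1) = 6. Cumulative: 110

Answer: 110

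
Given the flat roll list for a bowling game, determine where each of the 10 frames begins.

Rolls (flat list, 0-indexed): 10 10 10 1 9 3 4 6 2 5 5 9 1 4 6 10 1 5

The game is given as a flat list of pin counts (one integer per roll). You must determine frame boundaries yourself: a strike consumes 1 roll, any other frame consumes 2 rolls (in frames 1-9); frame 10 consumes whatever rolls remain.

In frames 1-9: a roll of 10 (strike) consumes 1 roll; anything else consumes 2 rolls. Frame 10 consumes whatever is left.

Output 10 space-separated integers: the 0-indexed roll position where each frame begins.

Frame 1 starts at roll index 0: roll=10 (strike), consumes 1 roll
Frame 2 starts at roll index 1: roll=10 (strike), consumes 1 roll
Frame 3 starts at roll index 2: roll=10 (strike), consumes 1 roll
Frame 4 starts at roll index 3: rolls=1,9 (sum=10), consumes 2 rolls
Frame 5 starts at roll index 5: rolls=3,4 (sum=7), consumes 2 rolls
Frame 6 starts at roll index 7: rolls=6,2 (sum=8), consumes 2 rolls
Frame 7 starts at roll index 9: rolls=5,5 (sum=10), consumes 2 rolls
Frame 8 starts at roll index 11: rolls=9,1 (sum=10), consumes 2 rolls
Frame 9 starts at roll index 13: rolls=4,6 (sum=10), consumes 2 rolls
Frame 10 starts at roll index 15: 3 remaining rolls

Answer: 0 1 2 3 5 7 9 11 13 15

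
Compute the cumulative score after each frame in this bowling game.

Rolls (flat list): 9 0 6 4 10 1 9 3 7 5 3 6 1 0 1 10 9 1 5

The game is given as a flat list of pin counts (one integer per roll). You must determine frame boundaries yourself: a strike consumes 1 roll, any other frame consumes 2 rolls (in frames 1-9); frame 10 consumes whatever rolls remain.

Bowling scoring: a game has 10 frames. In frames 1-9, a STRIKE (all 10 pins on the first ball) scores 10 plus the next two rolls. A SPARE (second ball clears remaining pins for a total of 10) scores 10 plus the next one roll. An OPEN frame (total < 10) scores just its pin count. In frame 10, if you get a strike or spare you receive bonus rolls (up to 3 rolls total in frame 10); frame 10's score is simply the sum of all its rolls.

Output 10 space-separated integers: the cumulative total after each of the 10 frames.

Frame 1: OPEN (9+0=9). Cumulative: 9
Frame 2: SPARE (6+4=10). 10 + next roll (10) = 20. Cumulative: 29
Frame 3: STRIKE. 10 + next two rolls (1+9) = 20. Cumulative: 49
Frame 4: SPARE (1+9=10). 10 + next roll (3) = 13. Cumulative: 62
Frame 5: SPARE (3+7=10). 10 + next roll (5) = 15. Cumulative: 77
Frame 6: OPEN (5+3=8). Cumulative: 85
Frame 7: OPEN (6+1=7). Cumulative: 92
Frame 8: OPEN (0+1=1). Cumulative: 93
Frame 9: STRIKE. 10 + next two rolls (9+1) = 20. Cumulative: 113
Frame 10: SPARE. Sum of all frame-10 rolls (9+1+5) = 15. Cumulative: 128

Answer: 9 29 49 62 77 85 92 93 113 128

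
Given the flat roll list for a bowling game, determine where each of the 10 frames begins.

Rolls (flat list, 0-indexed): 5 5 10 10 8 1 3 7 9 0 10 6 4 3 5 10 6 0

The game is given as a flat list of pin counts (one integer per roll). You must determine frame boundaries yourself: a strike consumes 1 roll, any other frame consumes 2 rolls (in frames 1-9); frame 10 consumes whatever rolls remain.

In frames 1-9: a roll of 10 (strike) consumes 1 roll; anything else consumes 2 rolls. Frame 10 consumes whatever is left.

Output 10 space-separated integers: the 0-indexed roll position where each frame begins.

Frame 1 starts at roll index 0: rolls=5,5 (sum=10), consumes 2 rolls
Frame 2 starts at roll index 2: roll=10 (strike), consumes 1 roll
Frame 3 starts at roll index 3: roll=10 (strike), consumes 1 roll
Frame 4 starts at roll index 4: rolls=8,1 (sum=9), consumes 2 rolls
Frame 5 starts at roll index 6: rolls=3,7 (sum=10), consumes 2 rolls
Frame 6 starts at roll index 8: rolls=9,0 (sum=9), consumes 2 rolls
Frame 7 starts at roll index 10: roll=10 (strike), consumes 1 roll
Frame 8 starts at roll index 11: rolls=6,4 (sum=10), consumes 2 rolls
Frame 9 starts at roll index 13: rolls=3,5 (sum=8), consumes 2 rolls
Frame 10 starts at roll index 15: 3 remaining rolls

Answer: 0 2 3 4 6 8 10 11 13 15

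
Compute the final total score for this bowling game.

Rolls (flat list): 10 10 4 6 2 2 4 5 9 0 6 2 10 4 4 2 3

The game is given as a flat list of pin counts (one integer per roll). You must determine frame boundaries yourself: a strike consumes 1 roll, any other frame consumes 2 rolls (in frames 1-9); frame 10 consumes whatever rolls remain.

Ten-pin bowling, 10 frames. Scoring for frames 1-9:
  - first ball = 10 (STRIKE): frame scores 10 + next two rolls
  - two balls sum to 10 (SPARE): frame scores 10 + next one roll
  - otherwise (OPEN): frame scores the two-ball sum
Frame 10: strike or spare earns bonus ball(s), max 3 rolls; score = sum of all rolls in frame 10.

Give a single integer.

Answer: 117

Derivation:
Frame 1: STRIKE. 10 + next two rolls (10+4) = 24. Cumulative: 24
Frame 2: STRIKE. 10 + next two rolls (4+6) = 20. Cumulative: 44
Frame 3: SPARE (4+6=10). 10 + next roll (2) = 12. Cumulative: 56
Frame 4: OPEN (2+2=4). Cumulative: 60
Frame 5: OPEN (4+5=9). Cumulative: 69
Frame 6: OPEN (9+0=9). Cumulative: 78
Frame 7: OPEN (6+2=8). Cumulative: 86
Frame 8: STRIKE. 10 + next two rolls (4+4) = 18. Cumulative: 104
Frame 9: OPEN (4+4=8). Cumulative: 112
Frame 10: OPEN. Sum of all frame-10 rolls (2+3) = 5. Cumulative: 117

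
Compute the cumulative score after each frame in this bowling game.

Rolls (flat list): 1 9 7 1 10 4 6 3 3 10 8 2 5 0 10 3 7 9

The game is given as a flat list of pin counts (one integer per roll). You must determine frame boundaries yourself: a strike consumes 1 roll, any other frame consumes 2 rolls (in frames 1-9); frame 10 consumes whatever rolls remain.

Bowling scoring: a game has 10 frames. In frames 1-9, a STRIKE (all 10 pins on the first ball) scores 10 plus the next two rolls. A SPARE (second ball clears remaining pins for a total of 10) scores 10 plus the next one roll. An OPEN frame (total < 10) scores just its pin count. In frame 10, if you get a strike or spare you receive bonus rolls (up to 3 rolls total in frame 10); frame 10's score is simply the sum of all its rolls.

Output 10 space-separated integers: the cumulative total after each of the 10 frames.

Frame 1: SPARE (1+9=10). 10 + next roll (7) = 17. Cumulative: 17
Frame 2: OPEN (7+1=8). Cumulative: 25
Frame 3: STRIKE. 10 + next two rolls (4+6) = 20. Cumulative: 45
Frame 4: SPARE (4+6=10). 10 + next roll (3) = 13. Cumulative: 58
Frame 5: OPEN (3+3=6). Cumulative: 64
Frame 6: STRIKE. 10 + next two rolls (8+2) = 20. Cumulative: 84
Frame 7: SPARE (8+2=10). 10 + next roll (5) = 15. Cumulative: 99
Frame 8: OPEN (5+0=5). Cumulative: 104
Frame 9: STRIKE. 10 + next two rolls (3+7) = 20. Cumulative: 124
Frame 10: SPARE. Sum of all frame-10 rolls (3+7+9) = 19. Cumulative: 143

Answer: 17 25 45 58 64 84 99 104 124 143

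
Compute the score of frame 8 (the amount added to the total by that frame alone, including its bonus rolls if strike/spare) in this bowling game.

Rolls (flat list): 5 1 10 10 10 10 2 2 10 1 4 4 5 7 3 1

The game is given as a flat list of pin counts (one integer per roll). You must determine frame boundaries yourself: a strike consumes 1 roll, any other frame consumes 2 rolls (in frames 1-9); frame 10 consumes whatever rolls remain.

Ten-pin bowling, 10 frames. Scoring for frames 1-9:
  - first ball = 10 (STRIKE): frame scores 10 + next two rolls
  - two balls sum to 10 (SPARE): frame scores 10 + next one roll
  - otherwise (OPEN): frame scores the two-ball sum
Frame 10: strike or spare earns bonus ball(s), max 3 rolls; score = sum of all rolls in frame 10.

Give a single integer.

Frame 1: OPEN (5+1=6). Cumulative: 6
Frame 2: STRIKE. 10 + next two rolls (10+10) = 30. Cumulative: 36
Frame 3: STRIKE. 10 + next two rolls (10+10) = 30. Cumulative: 66
Frame 4: STRIKE. 10 + next two rolls (10+2) = 22. Cumulative: 88
Frame 5: STRIKE. 10 + next two rolls (2+2) = 14. Cumulative: 102
Frame 6: OPEN (2+2=4). Cumulative: 106
Frame 7: STRIKE. 10 + next two rolls (1+4) = 15. Cumulative: 121
Frame 8: OPEN (1+4=5). Cumulative: 126
Frame 9: OPEN (4+5=9). Cumulative: 135
Frame 10: SPARE. Sum of all frame-10 rolls (7+3+1) = 11. Cumulative: 146

Answer: 5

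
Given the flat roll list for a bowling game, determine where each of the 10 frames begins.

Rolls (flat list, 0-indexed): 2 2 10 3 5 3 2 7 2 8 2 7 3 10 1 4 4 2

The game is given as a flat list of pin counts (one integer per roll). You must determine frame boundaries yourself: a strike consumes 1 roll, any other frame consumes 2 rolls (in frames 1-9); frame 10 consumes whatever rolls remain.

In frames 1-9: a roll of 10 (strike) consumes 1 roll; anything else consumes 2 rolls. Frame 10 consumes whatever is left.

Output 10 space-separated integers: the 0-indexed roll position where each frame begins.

Frame 1 starts at roll index 0: rolls=2,2 (sum=4), consumes 2 rolls
Frame 2 starts at roll index 2: roll=10 (strike), consumes 1 roll
Frame 3 starts at roll index 3: rolls=3,5 (sum=8), consumes 2 rolls
Frame 4 starts at roll index 5: rolls=3,2 (sum=5), consumes 2 rolls
Frame 5 starts at roll index 7: rolls=7,2 (sum=9), consumes 2 rolls
Frame 6 starts at roll index 9: rolls=8,2 (sum=10), consumes 2 rolls
Frame 7 starts at roll index 11: rolls=7,3 (sum=10), consumes 2 rolls
Frame 8 starts at roll index 13: roll=10 (strike), consumes 1 roll
Frame 9 starts at roll index 14: rolls=1,4 (sum=5), consumes 2 rolls
Frame 10 starts at roll index 16: 2 remaining rolls

Answer: 0 2 3 5 7 9 11 13 14 16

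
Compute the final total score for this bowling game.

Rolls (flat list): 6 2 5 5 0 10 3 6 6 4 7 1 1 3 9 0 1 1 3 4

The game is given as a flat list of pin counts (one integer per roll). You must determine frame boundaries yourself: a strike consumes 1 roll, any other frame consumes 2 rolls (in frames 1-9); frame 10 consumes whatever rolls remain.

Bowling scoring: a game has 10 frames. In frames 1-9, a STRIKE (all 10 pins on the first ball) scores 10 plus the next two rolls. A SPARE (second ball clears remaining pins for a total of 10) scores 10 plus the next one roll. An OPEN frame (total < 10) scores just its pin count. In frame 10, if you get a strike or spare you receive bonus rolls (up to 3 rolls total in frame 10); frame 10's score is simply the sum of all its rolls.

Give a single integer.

Frame 1: OPEN (6+2=8). Cumulative: 8
Frame 2: SPARE (5+5=10). 10 + next roll (0) = 10. Cumulative: 18
Frame 3: SPARE (0+10=10). 10 + next roll (3) = 13. Cumulative: 31
Frame 4: OPEN (3+6=9). Cumulative: 40
Frame 5: SPARE (6+4=10). 10 + next roll (7) = 17. Cumulative: 57
Frame 6: OPEN (7+1=8). Cumulative: 65
Frame 7: OPEN (1+3=4). Cumulative: 69
Frame 8: OPEN (9+0=9). Cumulative: 78
Frame 9: OPEN (1+1=2). Cumulative: 80
Frame 10: OPEN. Sum of all frame-10 rolls (3+4) = 7. Cumulative: 87

Answer: 87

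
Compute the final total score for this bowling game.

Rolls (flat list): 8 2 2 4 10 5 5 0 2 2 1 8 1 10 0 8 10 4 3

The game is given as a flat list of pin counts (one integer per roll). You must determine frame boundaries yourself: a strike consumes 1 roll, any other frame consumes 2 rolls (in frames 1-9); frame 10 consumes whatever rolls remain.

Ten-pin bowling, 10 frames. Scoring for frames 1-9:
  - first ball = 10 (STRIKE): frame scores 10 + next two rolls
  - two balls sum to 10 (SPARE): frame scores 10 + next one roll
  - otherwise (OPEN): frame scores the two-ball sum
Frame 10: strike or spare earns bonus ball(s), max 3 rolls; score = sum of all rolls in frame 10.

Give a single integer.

Frame 1: SPARE (8+2=10). 10 + next roll (2) = 12. Cumulative: 12
Frame 2: OPEN (2+4=6). Cumulative: 18
Frame 3: STRIKE. 10 + next two rolls (5+5) = 20. Cumulative: 38
Frame 4: SPARE (5+5=10). 10 + next roll (0) = 10. Cumulative: 48
Frame 5: OPEN (0+2=2). Cumulative: 50
Frame 6: OPEN (2+1=3). Cumulative: 53
Frame 7: OPEN (8+1=9). Cumulative: 62
Frame 8: STRIKE. 10 + next two rolls (0+8) = 18. Cumulative: 80
Frame 9: OPEN (0+8=8). Cumulative: 88
Frame 10: STRIKE. Sum of all frame-10 rolls (10+4+3) = 17. Cumulative: 105

Answer: 105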